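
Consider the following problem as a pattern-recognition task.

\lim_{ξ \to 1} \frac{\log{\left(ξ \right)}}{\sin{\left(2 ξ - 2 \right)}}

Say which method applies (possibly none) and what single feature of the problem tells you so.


Verdict: l'Hôpital's rule (0/0) — the 0/0 form at 1 is the signature situation for l'Hôpital's rule. A local series expansion at the point resolves it as well; the rule is the packaged version of that step.


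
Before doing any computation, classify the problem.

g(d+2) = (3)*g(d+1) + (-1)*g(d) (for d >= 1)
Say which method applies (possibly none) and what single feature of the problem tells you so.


Diagnosis: the characteristic-root method — shift-invariance with fixed coefficients calls for exponential trials; the characteristic polynomial finds every r^d.


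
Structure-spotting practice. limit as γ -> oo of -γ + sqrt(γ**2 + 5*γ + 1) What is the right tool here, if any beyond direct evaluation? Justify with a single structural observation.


Method: conjugate multiplication — both pieces blow up but their difference is finite; the conjugate trick rationalizes sqrt(γ**2 + 5*γ + 1) - γ.


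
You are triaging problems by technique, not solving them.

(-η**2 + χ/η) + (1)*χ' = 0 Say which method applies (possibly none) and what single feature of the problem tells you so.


Diagnosis: a linear integrating factor — linear in the unknown with genuine forcing: multiply through by the exponential of the integrated coefficient and the left side closes into one derivative.


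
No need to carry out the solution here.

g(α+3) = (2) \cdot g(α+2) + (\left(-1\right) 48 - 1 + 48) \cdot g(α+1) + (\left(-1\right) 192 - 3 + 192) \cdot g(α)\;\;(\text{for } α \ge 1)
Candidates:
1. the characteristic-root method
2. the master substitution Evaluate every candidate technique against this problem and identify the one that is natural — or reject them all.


Best approach: the characteristic-root method — shift-invariance with fixed coefficients calls for exponential trials; the characteristic polynomial finds every r^α.
- the characteristic-root method — yes — fits the structure here.
- the master substitution — the recursion shifts the index rather than dividing it.


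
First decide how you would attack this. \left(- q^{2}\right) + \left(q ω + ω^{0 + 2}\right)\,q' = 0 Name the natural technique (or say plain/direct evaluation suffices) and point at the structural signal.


Best approach: the homogeneous substitution — the slope is degree-zero homogeneous: the ratio substitution v = q/ω collapses it. This can also be massaged into Bernoulli form (the roles of the variables may need exchanging); the homogeneous substitution avoids that setup.


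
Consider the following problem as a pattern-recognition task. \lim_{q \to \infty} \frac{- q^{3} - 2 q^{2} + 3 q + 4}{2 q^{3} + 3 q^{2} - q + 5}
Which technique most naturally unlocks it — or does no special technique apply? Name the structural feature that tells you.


Verdict: dominant-term comparison — divide through by the highest power of q; every lower-order term dies and the dominant terms decide the limit. Differentiating the expression as a single quotient would eventually settle it as well; matching dominant growth settles it immediately.


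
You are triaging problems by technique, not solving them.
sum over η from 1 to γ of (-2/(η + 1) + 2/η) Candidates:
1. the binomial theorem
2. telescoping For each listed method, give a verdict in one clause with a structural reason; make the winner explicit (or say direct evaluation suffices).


Best approach: telescoping — a difference of consecutive values of one function (2/η at one index and the next) — telescoping by construction.
- the binomial theorem: the terms lack the binomial-coefficient-weighted complementary-power pattern of an expansion.
- telescoping — applies; the problem has the shape this method handles.


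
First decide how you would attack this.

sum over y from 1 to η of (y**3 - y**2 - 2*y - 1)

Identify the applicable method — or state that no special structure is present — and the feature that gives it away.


Technique: no special technique — constant-multiple powers of y with no cancellation partners and no common ratio — use the standard power-sum formulas.


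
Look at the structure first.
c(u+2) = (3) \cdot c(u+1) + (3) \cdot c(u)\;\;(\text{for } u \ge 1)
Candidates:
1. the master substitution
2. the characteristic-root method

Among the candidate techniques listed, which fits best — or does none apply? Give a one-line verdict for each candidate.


Verdict: the characteristic-root method — constant coefficients and linearity mean the ansatz r^u reduces it to solving the characteristic polynomial.
- the master substitution: the recursion steps by a constant offset, so exponential reindexing is pointless.
- the characteristic-root method — applicable, and directly so.


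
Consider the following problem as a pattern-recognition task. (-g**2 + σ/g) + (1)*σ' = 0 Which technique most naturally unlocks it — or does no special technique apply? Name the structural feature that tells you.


Method: a linear integrating factor — linear in the unknown with genuine forcing: multiply through by the exponential of the integrated coefficient and the left side closes into one derivative.


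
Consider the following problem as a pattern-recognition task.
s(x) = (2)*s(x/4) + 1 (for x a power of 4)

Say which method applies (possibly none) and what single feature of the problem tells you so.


Method: the master substitution — a divide-and-conquer shape: argument x/4, so change variables with x = 4^m and solve the linear version.


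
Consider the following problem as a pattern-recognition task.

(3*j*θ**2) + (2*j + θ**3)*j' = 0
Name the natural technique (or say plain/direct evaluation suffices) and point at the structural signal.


Method: the exact-equation method — d/dj of 3*j*θ**2 equals d/dθ of 2*j + θ**3: the form is a total differential of one potential — integrate it exactly.


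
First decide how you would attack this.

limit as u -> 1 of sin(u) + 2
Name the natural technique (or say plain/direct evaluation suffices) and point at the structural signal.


Verdict: no special technique — the function is continuous at 1; evaluation is itself the limit, no machinery required.


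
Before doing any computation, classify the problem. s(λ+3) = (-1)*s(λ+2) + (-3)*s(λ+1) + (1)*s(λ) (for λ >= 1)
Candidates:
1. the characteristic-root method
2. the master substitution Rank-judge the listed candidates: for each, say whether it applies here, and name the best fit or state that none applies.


Method: the characteristic-root method — because shifting λ leaves the equation's coefficients unchanged, exponential trials reduce it to algebra.
- the characteristic-root method: a fit — the right tool for this form.
- the master substitution: there is no divide-the-index recursive argument.


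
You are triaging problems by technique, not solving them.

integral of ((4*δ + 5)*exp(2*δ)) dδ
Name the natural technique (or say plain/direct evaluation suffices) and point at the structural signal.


Method: integration by parts — 4*δ + 5 dies after finitely many derivatives while exp(2*δ) cycles under integration — the tabular/parts setup.


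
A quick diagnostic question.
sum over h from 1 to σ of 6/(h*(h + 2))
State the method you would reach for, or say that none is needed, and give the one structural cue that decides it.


Best approach: telescoping — integer-spaced poles in 6/(h*(h + 2)) are the telescoping signature in disguise.


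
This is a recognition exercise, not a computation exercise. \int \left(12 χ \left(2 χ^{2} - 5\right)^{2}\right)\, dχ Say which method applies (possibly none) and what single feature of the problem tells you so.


Technique: u-substitution — read it as f(2 χ^{2} - 5) times a constant multiple of d(2 χ^{2} - 5): one substitution, u = 2 χ^{2} - 5, finishes it. One could also expand and integrate term by term; the substitution is strictly more direct.


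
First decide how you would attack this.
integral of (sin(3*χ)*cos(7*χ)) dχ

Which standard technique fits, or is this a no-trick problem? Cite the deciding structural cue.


Best approach: a trigonometric identity — two sinusoids at different rates multiply in sin(3*χ)*cos(7*χ); the product-to-sum identity uncouples them.


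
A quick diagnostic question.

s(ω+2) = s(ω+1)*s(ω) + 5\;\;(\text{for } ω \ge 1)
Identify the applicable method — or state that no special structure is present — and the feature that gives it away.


Best approach: no special technique — each new value is a nonlinear function of earlier ones — scaling arguments and superposition both fail.


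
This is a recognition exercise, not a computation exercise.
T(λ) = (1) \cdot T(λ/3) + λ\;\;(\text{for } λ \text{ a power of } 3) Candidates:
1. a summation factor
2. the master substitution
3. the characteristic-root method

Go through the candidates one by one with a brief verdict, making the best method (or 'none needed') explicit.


Best approach: the master substitution — treat m = log base 3 of λ as the new clock: one recursion step advances m by one while λ scales by 3.
- a summation factor — the recursion divides its index rather than shifting it — there is no previous-term chain for a summation factor to telescope.
- the master substitution: a fit — the right tool for this form.
- the characteristic-root method — a divided-index call is not the fixed-shift linear shape that characteristic roots solve.


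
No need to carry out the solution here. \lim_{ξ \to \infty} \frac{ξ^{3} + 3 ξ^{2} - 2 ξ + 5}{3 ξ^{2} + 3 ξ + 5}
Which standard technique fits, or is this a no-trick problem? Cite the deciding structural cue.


Technique: dominant-term comparison — divide through by the highest power of ξ; every lower-order term dies and the dominant terms decide the limit. Differentiating the expression as a single quotient would eventually settle it as well; matching dominant growth settles it immediately.


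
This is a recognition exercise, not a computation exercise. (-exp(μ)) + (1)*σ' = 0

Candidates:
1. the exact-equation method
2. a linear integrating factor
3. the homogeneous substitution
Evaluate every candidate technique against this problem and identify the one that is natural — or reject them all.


Technique: no special technique — solved for the derivative, no σ appears — this is antidifferentiation in μ wearing ODE clothing.
- the exact-equation method: with the unknown absent from both coefficients, the cross-partial test holds emptily — nothing for the exact method to work on.
- a linear integrating factor: the linear template holds only trivially here (the unknown is absent, so the coefficient is zero) — the method is not the natural label.
- the homogeneous substitution: the slope does not depend on the ratio of the variables alone.


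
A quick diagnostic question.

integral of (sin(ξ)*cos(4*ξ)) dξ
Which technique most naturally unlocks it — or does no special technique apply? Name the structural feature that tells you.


Best approach: a trigonometric identity — cross-frequency products like sin(ξ)*cos(4*ξ) are the textbook product-to-sum case — the identity converts them to directly integrable sinusoids.


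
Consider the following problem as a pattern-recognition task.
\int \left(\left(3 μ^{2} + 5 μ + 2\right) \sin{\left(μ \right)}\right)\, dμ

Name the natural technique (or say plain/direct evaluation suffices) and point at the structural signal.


Verdict: integration by parts — a polynomial 3 μ^{2} + 5 μ + 2 against the kernel \sin{\left(μ \right)} is the signature bounded-ladder case for integration by parts.


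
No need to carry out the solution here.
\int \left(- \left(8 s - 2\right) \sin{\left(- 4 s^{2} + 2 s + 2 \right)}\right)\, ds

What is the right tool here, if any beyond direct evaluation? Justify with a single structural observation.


Diagnosis: u-substitution — collected, the integrand has one factor that is, up to a constant, the derivative of an inner expression the rest depends on — substitute for that inner expression.


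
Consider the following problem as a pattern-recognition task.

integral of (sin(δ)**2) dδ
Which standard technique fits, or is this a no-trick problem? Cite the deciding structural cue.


Diagnosis: a trigonometric identity — sin(δ)**2 calls for power reduction: rewrite via double angles before any antiderivative is attempted.


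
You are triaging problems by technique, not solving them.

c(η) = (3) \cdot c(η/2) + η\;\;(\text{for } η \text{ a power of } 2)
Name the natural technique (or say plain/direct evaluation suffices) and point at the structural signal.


Technique: the master substitution — the argument contracts 2-fold per step: reindex η exponentially and solve the linear recurrence in the new index.


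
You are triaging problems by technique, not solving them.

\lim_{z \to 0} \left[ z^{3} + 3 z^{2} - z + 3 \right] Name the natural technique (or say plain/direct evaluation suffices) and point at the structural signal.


Diagnosis: no special technique — no denominator vanishes and nothing blows up at 0: direct substitution is the whole computation.


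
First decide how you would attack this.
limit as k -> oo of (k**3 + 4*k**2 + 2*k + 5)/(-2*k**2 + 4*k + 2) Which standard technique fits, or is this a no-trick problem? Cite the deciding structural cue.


Technique: dominant-term comparison — at large k only the top-degree terms survive; compare the leading terms and the limit falls out. l'Hôpital's at-infinity variant applies to the expression viewed as a single quotient; the leading-term comparison is the direct route.


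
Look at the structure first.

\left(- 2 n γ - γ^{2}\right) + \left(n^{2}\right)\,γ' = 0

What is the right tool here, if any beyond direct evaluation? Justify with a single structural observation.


Verdict: the homogeneous substitution — solved for the derivative, the right side is unchanged under scaling n and γ together — it depends only on the ratio γ/n, so substitute a single ratio variable. A Bernoulli substitution is a fair alternative on this equation directly; the homogeneous reading takes it as given.


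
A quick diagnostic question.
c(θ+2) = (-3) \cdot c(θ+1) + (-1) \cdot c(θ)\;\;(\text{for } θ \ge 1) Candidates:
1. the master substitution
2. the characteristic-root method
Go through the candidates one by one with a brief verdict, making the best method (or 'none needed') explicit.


Technique: the characteristic-root method — every coefficient is a fixed number and the forcing is zero — substitute r^θ and read off the root equation.
- the master substitution: the recursion shifts the index rather than dividing it.
- the characteristic-root method: yes, a natural case for it.


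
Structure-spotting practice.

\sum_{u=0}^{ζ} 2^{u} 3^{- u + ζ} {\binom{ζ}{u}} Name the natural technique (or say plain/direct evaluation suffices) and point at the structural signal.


Method: the binomial theorem — the binomial coefficients weight matched powers of 2 and 3, which is exactly the expansion of a binomial power.


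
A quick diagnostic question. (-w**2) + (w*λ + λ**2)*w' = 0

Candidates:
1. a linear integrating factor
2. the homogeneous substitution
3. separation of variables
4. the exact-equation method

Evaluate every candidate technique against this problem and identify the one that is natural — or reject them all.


Verdict: the homogeneous substitution — the slope is degree-zero homogeneous: the ratio substitution v = w/λ collapses it. Rewriting — with the variables' roles exchanged where the shape demands it — would expose a Bernoulli structure too; the homogeneous substitution simply reads the degrees directly.
- a linear integrating factor — the unknown enters nonlinearly (through a power, a denominator, or a transcendental function), which the linear integrating-factor recipe cannot absorb as-is — any repair would come from a preliminary substitution, not the factor.
- the homogeneous substitution — applies; the problem has the shape this method handles.
- separation of variables: the two dependences do not factor apart.
- the exact-equation method: exactness fails on the nose — the mixed partials do not match.


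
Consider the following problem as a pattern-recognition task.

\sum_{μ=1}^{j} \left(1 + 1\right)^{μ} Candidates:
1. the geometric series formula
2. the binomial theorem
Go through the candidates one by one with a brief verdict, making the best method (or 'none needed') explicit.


Diagnosis: the geometric series formula — consecutive terms stand in a fixed index-free ratio — the geometric sum formula closes it.
- the geometric series formula: yes — fits the structure here.
- the binomial theorem — the terms lack the binomial-coefficient-weighted complementary-power pattern of an expansion.


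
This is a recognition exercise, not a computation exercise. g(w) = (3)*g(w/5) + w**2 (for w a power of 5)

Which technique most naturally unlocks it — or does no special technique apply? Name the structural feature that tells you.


Technique: the master substitution — the argument shrinks by the factor 5, so measure the index on a logarithmic scale and the recursion becomes a shift.


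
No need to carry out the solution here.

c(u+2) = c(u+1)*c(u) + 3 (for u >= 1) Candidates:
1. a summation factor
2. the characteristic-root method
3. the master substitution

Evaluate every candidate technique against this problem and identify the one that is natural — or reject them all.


Verdict: no special technique — the sequence value feeds back through itself nonlinearly — linear superposition fails, and every superposition-based closed form fails with it.
- a summation factor: the recursion is nonlinear — outside the first-order linear family a summation factor addresses.
- the characteristic-root method: nonlinearity rules out exponential-mode superposition from the start.
- the master substitution — with no divided-index recursive call, reindexing by powers of a base buys nothing.


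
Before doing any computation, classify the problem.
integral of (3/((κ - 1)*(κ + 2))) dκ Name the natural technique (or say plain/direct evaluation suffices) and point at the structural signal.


Verdict: partial fractions — the bottom factors while the top stays lower-degree — split into simple fractions and integrate piece by piece.


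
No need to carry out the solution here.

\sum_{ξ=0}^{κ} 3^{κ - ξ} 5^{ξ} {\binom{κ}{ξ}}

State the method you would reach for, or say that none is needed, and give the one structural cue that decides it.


Method: the binomial theorem — terms weighting {\binom{κ}{ξ}} against matched powers of 5 and 3 reassemble into (5 + 3)^κ by the binomial theorem.


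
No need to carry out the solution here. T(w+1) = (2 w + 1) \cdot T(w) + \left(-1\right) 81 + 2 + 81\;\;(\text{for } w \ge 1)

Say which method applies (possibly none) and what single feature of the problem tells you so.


Diagnosis: a summation factor — one-term recursion with variable weight 2 w + 1 is solved by product normalization, not by root-finding.


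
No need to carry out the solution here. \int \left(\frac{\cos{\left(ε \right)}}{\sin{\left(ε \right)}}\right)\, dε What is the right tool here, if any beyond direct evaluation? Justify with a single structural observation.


Diagnosis: u-substitution — structure check: outer function, inner expression \sin{\left(ε \right)}, inner derivative as a factor — the classic u = \sin{\left(ε \right)} pattern.


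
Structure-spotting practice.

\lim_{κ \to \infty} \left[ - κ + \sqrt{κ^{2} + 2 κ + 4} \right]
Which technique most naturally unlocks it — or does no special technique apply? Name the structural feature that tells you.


Verdict: conjugate multiplication — two divergent pieces with a minus sign between them and a radical in the mix: rationalize \sqrt{κ^{2} + 2 κ + 4} - κ before any limit law applies.


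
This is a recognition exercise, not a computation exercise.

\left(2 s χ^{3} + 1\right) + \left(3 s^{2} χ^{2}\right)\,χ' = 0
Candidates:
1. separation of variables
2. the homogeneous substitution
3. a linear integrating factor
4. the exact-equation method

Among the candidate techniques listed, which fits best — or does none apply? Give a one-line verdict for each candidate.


Best approach: the exact-equation method — take the mixed partials of 2 s χ^{3} + 1 and 3 s^{2} χ^{2}: they are equal, which certifies an exact differential.
- separation of variables — the two dependences are entangled, not a clean product of one-variable pieces.
- the homogeneous substitution — solved for the derivative, the right side changes under joint scaling of the two variables.
- a linear integrating factor — the unknown enters nonlinearly (through a power, a denominator, or a transcendental function), which the linear integrating-factor recipe cannot absorb as-is — any repair would come from a preliminary substitution, not the factor.
- the exact-equation method: yes — fits the structure here.


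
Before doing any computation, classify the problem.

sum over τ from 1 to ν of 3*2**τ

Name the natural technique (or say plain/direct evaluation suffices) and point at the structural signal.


Method: the geometric series formula — term-over-term division gives 2 every time — index-free ratio, geometric sum formula applies.


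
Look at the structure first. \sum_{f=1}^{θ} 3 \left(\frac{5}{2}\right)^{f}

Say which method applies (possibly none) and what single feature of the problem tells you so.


Diagnosis: the geometric series formula — consecutive terms stand in a fixed index-free ratio — the geometric sum formula closes it.


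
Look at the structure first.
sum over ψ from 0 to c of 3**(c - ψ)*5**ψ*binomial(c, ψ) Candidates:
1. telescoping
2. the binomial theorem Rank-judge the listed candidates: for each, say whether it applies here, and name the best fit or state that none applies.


Best approach: the binomial theorem — the binomial coefficients weight matched powers of 5 and 3, which is exactly the expansion of a binomial power.
- telescoping: the summand is not presented as a shifted difference — a telescoping rewrite may exist, but the displayed structure does not offer one.
- the binomial theorem: yes, a natural case for it.


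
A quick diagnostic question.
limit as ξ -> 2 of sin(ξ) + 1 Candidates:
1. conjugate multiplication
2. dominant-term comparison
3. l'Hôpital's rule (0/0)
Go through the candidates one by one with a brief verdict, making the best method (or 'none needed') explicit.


Best approach: no special technique — the expression is continuous at the evaluation point — substitute directly; no indeterminate form appears.
- conjugate multiplication: no divergent radical difference is present for a conjugate pair to cancel.
- dominant-term comparison: no dominant power emerges to decide the limit by degree comparison.
- l'Hôpital's rule (0/0): evaluation at the point is determinate, so the rule has nothing to repair.


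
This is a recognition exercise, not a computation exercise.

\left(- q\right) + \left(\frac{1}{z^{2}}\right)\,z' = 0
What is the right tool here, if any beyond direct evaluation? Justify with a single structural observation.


Verdict: separation of variables — solved for the derivative, the right side splits multiplicatively into a function of each variable alone — divide and integrate each side. One could also solve this as an exact equation; with each coefficient in its own variable, separating is the same work with fewer steps.


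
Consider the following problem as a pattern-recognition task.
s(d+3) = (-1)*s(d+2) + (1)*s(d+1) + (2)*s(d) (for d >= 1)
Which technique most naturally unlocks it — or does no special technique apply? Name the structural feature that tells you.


Method: the characteristic-root method — this is the constant-coefficient homogeneous case — the whole solution in d reduces to a polynomial's roots.


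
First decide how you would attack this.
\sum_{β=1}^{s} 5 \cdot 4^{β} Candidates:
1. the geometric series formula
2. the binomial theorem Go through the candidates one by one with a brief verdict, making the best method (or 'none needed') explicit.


Technique: the geometric series formula — each summand is the previous one scaled by 4; that constant multiplier is itself the geometric structure.
- the geometric series formula: yes, a natural case for it.
- the binomial theorem: there is no sum-raised-to-a-power identity hiding in these terms.


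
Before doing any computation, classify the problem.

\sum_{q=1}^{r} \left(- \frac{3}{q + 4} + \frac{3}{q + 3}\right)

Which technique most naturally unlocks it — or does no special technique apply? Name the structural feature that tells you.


Verdict: telescoping — this sum is a zipper: each term contributes \frac{3}{q + 3} and removes the next index's value, which the following term puts back, closing term by term.


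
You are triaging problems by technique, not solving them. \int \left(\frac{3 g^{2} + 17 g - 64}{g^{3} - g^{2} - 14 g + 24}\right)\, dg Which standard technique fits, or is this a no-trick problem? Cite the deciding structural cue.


Verdict: partial fractions — the bottom factors while the top stays lower-degree — split into simple fractions and integrate piece by piece.


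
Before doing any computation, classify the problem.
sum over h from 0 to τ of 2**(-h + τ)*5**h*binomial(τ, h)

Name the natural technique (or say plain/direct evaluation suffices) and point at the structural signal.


Method: the binomial theorem — the summand is term h of a binomial expansion in 5 and 2; the whole sum is a single power.


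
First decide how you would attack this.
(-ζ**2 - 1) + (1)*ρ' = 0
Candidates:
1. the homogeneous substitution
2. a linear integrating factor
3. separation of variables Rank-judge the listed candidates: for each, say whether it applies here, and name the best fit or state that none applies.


Best approach: no special technique — with ρ absent the equation is not coupled at all: direct integration in ζ.
- the homogeneous substitution — the ratio substitution does not collapse this equation.
- a linear integrating factor: with the unknown absent the integrating factor is a formality; direct integration is the working structure.
- separation of variables — with no unknown in the slope, separating variables is a formality — the equation integrates directly.


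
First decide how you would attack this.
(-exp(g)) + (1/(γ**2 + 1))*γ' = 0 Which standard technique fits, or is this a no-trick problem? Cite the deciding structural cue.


Best approach: separation of variables — a product of single-variable factors, exp(g) and γ**2 + 1 — the textbook separable form. The cross-partial test also passes here (vacuously, each side single-variable); the potential-function route would work, separation is simply more immediate.


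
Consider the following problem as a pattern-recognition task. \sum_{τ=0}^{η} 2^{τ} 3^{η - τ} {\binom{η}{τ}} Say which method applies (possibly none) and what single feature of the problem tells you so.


Method: the binomial theorem — the summand is term τ of a binomial expansion in 2 and 3; the whole sum is a single power.


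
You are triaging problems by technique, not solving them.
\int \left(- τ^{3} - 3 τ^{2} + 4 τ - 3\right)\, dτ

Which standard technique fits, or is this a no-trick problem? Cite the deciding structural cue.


Verdict: no special technique — every term is a constant multiple of a power of τ; term-wise power-rule integration needs no preliminary transformation.


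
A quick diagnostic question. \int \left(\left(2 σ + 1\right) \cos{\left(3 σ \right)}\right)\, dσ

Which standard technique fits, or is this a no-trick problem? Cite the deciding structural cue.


Verdict: integration by parts — a polynomial factor 2 σ + 1 multiplies \cos{\left(3 σ \right)}; differentiating 2 σ + 1 lowers its degree while \cos{\left(3 σ \right)} integrates cleanly, so parts wins.


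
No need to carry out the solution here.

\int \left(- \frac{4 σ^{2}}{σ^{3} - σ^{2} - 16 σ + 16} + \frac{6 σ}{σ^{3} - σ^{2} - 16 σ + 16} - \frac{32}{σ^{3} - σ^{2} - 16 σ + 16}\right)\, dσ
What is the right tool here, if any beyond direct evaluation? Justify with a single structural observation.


Verdict: partial fractions — once σ^{3} - σ^{2} - 16 σ + 16 is factored, each root contributes a simple-fraction term; integrate them one at a time.


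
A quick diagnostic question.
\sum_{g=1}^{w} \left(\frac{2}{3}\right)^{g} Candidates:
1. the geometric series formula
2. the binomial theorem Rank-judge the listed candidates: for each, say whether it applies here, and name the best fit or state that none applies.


Technique: the geometric series formula — the ratio of consecutive terms is the constant \frac{2}{3}, independent of the index — a geometric sum.
- the geometric series formula — applies; the problem has the shape this method handles.
- the binomial theorem — the terms lack the binomial-coefficient-weighted complementary-power pattern of an expansion.


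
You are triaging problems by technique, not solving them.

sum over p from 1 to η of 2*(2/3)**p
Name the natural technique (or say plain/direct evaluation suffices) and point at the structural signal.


Diagnosis: the geometric series formula — term-over-term division gives 2/3 every time — index-free ratio, geometric sum formula applies.


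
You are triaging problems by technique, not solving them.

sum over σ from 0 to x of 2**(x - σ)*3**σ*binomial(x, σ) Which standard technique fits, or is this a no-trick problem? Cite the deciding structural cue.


Verdict: the binomial theorem — the summand is term σ of a binomial expansion in 3 and 2; the whole sum is a single power.


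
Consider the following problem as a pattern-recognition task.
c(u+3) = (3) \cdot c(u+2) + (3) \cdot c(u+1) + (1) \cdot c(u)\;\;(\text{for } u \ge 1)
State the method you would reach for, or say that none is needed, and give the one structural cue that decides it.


Best approach: the characteristic-root method — this is the constant-coefficient homogeneous case — the whole solution in u reduces to a polynomial's roots.


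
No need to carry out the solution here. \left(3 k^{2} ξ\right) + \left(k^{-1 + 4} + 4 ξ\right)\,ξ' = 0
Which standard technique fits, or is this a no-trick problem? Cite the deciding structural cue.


Verdict: the exact-equation method — because the two cross partials coincide, the form is conservative as written — recover its potential in (k, ξ).


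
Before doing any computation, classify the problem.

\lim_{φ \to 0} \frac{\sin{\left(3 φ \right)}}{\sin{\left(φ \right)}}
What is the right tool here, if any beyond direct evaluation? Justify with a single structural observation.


Verdict: l'Hôpital's rule (0/0) — numerator and denominator both vanish at 0 — a genuine 0/0 form, which is exactly when l'Hôpital applies. Expanding numerator and denominator to first order gives the same value — the rule automates exactly that.


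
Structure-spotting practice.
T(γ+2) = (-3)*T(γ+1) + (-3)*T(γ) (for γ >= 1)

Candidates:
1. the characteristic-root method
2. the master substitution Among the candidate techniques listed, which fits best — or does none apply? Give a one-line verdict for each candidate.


Technique: the characteristic-root method — fixed numeric weights on consecutive terms and no forcing term added: the root method in its home territory.
- the characteristic-root method: yes — fits the structure here.
- the master substitution — no fixed divisor shrinks the index between calls.


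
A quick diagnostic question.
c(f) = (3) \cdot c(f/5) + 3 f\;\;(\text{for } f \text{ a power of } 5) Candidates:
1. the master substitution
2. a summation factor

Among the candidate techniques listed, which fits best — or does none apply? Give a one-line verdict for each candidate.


Diagnosis: the master substitution — the argument shrinks by the factor 5, so measure the index on a logarithmic scale and the recursion becomes a shift.
- the master substitution — applies; the problem has the shape this method handles.
- a summation factor: a divided-index call is outside the fixed-shift first-order family a summation factor normalizes.


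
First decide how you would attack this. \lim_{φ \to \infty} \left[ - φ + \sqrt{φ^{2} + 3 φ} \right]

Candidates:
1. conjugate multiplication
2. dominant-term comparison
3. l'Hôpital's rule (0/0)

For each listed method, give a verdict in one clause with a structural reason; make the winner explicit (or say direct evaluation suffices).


Method: conjugate multiplication — both pieces blow up but their difference is finite; the conjugate trick rationalizes \sqrt{φ^{2} + 3 φ} - φ.
- conjugate multiplication: yes — fits the structure here.
- dominant-term comparison: this limit is not decided by comparing polynomial growth at infinity.
- l'Hôpital's rule (0/0): no quotient structure at all: the clash is ∞ minus ∞, which rationalizing converts into a tractable ratio.


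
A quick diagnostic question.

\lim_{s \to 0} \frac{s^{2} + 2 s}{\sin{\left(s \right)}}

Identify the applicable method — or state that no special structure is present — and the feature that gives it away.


Verdict: l'Hôpital's rule (0/0) — both numerator and denominator vanish at 0: the genuine 0/0 indeterminate that l'Hôpital exists for. Expanding numerator and denominator to first order gives the same value — the rule automates exactly that.


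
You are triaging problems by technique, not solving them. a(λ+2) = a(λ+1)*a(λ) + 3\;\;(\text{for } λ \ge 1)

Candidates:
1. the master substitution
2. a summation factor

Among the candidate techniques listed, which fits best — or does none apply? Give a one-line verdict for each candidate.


Diagnosis: no special technique — the recurrence is nonlinear in the sequence values; study it directly, no linear machinery applies.
- the master substitution — this is shift-type recursion, outside the divide-and-conquer template.
- a summation factor: no summation factor applies — the rule is not linear in the sequence values.


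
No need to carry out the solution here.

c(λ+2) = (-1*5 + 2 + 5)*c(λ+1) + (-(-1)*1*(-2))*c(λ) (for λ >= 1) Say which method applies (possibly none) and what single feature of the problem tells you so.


Verdict: the characteristic-root method — every coefficient is a fixed number and the forcing is zero — substitute r^λ and read off the root equation.


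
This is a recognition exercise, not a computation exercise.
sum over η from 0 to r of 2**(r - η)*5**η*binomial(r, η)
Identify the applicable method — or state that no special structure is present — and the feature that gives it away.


Best approach: the binomial theorem — binomial(r, η) weighting matched powers of 5 and 2 is the expanded form of (5 + 2)^r — fold it back up.


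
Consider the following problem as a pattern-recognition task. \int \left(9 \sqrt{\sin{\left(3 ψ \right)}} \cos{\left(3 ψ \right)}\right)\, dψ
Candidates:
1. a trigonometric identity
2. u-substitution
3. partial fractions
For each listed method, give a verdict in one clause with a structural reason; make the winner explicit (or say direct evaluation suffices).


Technique: u-substitution — the only nontrivial dependence routes through \sin{\left(3 ψ \right)}, whose derivative supplies the leftover factor up to a constant multiple — u = \sin{\left(3 ψ \right)} flattens it.
- a trigonometric identity — there is no trigonometric structure whose rewriting would simplify the integrand.
- u-substitution — applies; the problem has the shape this method handles.
- partial fractions — the expression is not a ratio of polynomials that decomposes further.


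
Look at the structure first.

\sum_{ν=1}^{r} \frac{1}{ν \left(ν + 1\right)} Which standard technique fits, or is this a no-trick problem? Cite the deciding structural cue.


Diagnosis: telescoping — \frac{1}{ν \left(ν + 1\right)} is a collapsed telescope: expand it into simple fractions to see the cancellation.


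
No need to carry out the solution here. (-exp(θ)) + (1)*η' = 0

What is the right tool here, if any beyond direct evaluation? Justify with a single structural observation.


Verdict: no special technique — the slope is a function of θ alone, so integrate both sides directly.


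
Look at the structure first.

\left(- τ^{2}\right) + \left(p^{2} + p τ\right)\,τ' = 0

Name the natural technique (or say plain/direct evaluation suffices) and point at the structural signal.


Method: the homogeneous substitution — scaling p and τ together leaves the slope fixed — it depends only on τ/p, so substitute the ratio. A Bernoulli-style rewrite — possibly after exchanging which variable is treated as dependent — would work as well; the homogeneous substitution is the more immediate reading here.


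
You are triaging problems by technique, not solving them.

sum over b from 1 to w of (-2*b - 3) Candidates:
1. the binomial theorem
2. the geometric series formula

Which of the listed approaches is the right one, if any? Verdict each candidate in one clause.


Method: no special technique — Faulhaber territory: sum each constant-multiple power of b with its closed-form formula, no trick required.
- the binomial theorem: no binomial coefficients pair with matched powers.
- the geometric series formula: the ratio of consecutive terms depends on the index.


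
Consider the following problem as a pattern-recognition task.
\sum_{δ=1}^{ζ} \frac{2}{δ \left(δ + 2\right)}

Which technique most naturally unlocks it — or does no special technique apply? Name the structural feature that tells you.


Verdict: telescoping — \frac{2}{δ \left(δ + 2\right)} hides a difference of shifted reciprocals — decompose it and the middle of the sum vanishes.


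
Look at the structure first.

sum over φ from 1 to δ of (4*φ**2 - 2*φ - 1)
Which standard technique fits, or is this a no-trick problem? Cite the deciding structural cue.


Best approach: no special technique — Faulhaber territory: sum each constant-multiple power of φ with its closed-form formula, no trick required.


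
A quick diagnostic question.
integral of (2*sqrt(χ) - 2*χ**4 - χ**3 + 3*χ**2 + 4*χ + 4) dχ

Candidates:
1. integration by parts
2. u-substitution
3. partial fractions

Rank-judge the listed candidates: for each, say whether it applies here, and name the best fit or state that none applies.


Diagnosis: no special technique — nothing composite, nothing rational, nothing trigonometric — each constant-multiple power of χ integrates by the power rule alone.
- integration by parts — there is no nonconstant-polynomial-times-kernel split with an exp, sine, cosine (degree-1 argument), or logarithm partner.
- u-substitution: no subexpression of the integrand pairs with its own derivative as a factor — individual terms may offer their own substitutions, but any change of variable covering the whole integral would have to be constructed from outside the expression.
- partial fractions: the expression is not a ratio of polynomials that decomposes further.


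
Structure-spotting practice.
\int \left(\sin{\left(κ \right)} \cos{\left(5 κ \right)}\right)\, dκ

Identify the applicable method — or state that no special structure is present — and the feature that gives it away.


Diagnosis: a trigonometric identity — split \sin{\left(κ \right)} \cos{\left(5 κ \right)} with the angle-addition identities: the resulting sum integrates term by term.
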